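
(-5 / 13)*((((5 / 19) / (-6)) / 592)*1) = 25 / 877344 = 0.00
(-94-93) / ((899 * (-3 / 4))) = 748 / 2697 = 0.28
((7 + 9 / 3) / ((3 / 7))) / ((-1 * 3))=-70 / 9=-7.78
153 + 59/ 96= 14747/ 96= 153.61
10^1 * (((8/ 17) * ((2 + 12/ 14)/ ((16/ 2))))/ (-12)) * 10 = -1.40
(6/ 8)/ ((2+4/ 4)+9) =1/ 16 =0.06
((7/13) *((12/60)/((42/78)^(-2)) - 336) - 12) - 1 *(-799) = 6658098/10985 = 606.11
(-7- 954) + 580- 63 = -444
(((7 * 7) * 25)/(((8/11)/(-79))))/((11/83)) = -8032325/8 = -1004040.62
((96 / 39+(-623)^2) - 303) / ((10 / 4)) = 2016708 / 13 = 155131.38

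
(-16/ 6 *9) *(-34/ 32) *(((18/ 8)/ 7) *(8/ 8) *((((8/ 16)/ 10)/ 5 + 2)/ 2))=92259/ 11200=8.24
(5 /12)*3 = 5 /4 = 1.25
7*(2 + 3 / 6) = 35 / 2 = 17.50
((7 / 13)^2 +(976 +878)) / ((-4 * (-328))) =313375 / 221728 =1.41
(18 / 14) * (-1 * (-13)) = 16.71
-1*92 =-92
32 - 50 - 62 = -80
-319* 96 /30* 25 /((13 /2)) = -51040 /13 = -3926.15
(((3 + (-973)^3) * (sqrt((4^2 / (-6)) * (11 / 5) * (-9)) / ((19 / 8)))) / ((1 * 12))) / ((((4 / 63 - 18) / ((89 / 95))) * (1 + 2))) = 1147774473244 * sqrt(330) / 5099125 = 4089007.18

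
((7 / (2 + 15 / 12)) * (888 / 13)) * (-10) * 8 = -11769.94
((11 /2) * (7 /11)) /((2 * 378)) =1 /216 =0.00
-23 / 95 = -0.24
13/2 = 6.50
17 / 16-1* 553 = -8831 / 16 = -551.94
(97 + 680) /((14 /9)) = 999 /2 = 499.50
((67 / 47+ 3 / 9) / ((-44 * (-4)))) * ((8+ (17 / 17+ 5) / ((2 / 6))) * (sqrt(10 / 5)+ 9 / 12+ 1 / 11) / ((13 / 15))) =5735 / 22748+ 155 * sqrt(2) / 517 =0.68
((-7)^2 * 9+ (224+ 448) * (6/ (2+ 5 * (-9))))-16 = 14243/ 43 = 331.23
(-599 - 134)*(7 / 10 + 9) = -71101 / 10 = -7110.10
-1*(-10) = 10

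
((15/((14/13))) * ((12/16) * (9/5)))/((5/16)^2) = 33696/175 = 192.55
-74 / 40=-37 / 20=-1.85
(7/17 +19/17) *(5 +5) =260/17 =15.29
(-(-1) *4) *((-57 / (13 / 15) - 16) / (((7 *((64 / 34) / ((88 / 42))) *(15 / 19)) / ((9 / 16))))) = -3776839 / 101920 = -37.06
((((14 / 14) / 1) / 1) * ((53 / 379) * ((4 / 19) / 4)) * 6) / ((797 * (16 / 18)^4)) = 1043199 / 11753875456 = 0.00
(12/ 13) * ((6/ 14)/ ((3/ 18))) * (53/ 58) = 5724/ 2639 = 2.17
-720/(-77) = 720/77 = 9.35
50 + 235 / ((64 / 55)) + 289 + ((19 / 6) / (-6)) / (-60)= 4673911 / 8640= 540.96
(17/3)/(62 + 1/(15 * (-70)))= 5950/65099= 0.09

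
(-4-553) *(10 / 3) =-5570 / 3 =-1856.67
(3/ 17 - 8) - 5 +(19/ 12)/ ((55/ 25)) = -27161/ 2244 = -12.10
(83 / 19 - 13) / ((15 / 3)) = -164 / 95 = -1.73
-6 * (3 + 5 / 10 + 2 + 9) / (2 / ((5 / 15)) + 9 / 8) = -232 / 19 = -12.21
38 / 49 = 0.78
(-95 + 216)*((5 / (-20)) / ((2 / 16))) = -242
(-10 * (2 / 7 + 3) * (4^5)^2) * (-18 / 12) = 361758720 / 7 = 51679817.14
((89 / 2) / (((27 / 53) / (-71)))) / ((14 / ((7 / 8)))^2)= -334907 / 13824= -24.23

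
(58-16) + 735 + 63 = 840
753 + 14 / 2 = 760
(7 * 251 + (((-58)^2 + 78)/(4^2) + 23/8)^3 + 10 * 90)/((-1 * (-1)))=10362889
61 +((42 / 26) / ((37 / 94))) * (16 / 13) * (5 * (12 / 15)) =507769 / 6253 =81.20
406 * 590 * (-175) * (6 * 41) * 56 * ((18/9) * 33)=-38113880112000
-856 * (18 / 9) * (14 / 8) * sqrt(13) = -2996 * sqrt(13) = -10802.23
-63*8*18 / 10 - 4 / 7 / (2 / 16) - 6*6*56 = -102472 / 35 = -2927.77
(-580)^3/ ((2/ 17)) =-1658452000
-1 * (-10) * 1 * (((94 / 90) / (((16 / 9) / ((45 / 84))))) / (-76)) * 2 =-705 / 8512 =-0.08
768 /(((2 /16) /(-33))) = -202752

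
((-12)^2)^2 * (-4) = -82944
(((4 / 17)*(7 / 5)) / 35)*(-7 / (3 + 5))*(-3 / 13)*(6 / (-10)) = -63 / 55250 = -0.00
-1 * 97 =-97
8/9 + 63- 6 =521/9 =57.89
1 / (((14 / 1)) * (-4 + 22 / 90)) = -45 / 2366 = -0.02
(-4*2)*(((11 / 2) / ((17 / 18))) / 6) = -132 / 17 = -7.76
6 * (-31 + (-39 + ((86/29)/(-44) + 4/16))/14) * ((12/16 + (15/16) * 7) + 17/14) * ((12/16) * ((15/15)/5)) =-1037098485/4001536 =-259.18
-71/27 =-2.63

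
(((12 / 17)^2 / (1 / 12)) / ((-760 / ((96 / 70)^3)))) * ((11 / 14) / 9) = -14598144 / 8239931875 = -0.00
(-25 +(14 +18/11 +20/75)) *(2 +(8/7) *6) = -93062/1155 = -80.57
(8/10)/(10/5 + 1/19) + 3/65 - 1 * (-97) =3800/39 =97.44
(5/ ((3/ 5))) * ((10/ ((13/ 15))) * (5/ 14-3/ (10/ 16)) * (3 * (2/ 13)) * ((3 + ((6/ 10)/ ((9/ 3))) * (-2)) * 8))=-373200/ 91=-4101.10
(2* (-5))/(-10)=1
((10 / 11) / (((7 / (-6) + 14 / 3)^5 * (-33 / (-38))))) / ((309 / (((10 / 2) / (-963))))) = -60800 / 1815438710547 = -0.00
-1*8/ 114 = -4/ 57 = -0.07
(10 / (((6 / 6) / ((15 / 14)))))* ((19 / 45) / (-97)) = -95 / 2037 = -0.05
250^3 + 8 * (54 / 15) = 78125144 / 5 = 15625028.80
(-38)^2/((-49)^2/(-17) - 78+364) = 24548/2461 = 9.97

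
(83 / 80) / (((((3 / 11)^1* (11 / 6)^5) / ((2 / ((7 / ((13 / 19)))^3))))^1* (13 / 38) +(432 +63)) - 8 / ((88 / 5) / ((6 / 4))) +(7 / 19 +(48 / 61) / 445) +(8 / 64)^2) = 10313496620856 / 15202806056510729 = 0.00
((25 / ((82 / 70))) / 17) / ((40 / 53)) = 9275 / 5576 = 1.66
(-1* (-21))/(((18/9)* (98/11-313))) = -77/2230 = -0.03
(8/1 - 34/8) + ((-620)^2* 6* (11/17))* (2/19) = 202968045/1292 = 157096.01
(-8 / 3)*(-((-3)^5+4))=-1912 / 3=-637.33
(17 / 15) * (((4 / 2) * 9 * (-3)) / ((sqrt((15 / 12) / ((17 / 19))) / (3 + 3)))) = -3672 * sqrt(1615) / 475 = -310.67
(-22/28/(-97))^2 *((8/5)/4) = 0.00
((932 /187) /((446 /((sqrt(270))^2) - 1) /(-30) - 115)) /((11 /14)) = -26422200 /479114383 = -0.06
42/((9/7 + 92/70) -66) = -0.66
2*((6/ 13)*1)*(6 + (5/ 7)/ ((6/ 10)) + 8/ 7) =100/ 13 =7.69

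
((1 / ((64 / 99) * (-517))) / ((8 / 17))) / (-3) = 51 / 24064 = 0.00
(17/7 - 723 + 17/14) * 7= -10071/2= -5035.50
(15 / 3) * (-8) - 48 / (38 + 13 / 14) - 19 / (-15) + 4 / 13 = -168589 / 4251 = -39.66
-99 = -99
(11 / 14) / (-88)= -1 / 112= -0.01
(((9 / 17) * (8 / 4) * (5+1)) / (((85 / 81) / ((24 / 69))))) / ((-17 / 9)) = -629856 / 564995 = -1.11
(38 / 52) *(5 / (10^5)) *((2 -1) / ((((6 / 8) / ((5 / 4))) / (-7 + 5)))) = -0.00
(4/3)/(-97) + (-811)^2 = 191396807/291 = 657720.99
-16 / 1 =-16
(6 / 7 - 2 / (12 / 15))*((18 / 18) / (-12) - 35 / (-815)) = 1817 / 27384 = 0.07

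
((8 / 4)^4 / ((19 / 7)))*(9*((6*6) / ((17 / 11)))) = 399168 / 323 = 1235.81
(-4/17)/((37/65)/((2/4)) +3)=-0.06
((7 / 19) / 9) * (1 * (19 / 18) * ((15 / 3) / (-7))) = -5 / 162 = -0.03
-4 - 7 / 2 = -7.50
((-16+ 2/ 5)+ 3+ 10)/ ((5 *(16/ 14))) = -91/ 200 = -0.46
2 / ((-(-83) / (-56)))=-112 / 83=-1.35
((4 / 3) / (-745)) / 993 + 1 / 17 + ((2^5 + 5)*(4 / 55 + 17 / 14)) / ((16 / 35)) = 1384191715369 / 13280620320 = 104.23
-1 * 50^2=-2500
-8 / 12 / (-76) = 1 / 114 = 0.01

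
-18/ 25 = -0.72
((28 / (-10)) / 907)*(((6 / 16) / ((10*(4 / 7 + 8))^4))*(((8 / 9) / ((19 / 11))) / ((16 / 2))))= -184877 / 134003808000000000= -0.00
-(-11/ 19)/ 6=11/ 114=0.10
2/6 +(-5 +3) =-5/3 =-1.67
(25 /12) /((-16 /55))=-1375 /192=-7.16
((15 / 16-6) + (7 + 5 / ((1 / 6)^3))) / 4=17311 / 64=270.48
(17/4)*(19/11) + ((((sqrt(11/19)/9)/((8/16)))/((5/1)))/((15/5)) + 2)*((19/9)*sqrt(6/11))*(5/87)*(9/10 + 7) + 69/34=79*sqrt(66)*(sqrt(209) + 2565)/1162755 + 7009/748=10.79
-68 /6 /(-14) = 17 /21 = 0.81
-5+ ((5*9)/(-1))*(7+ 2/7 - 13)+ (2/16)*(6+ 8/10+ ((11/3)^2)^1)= 641777/2520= 254.67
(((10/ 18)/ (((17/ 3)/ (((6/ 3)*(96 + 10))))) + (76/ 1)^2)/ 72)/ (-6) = -73909/ 5508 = -13.42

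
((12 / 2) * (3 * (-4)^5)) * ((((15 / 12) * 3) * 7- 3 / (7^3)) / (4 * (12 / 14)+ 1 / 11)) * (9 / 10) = -8212140288 / 66395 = -123686.13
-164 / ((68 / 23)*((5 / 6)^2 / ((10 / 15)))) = -22632 / 425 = -53.25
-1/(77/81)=-81/77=-1.05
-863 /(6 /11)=-9493 /6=-1582.17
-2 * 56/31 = -112/31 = -3.61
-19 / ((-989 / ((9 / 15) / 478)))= 57 / 2363710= 0.00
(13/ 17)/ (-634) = -13/ 10778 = -0.00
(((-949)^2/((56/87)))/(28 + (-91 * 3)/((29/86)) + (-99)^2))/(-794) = -2272216323/11630137232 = -0.20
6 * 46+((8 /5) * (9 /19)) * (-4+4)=276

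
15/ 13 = 1.15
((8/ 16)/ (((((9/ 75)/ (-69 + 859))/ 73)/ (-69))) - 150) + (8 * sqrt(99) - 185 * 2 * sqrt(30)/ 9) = -16580275 - 370 * sqrt(30)/ 9 + 24 * sqrt(11) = -16580420.58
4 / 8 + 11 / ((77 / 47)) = 101 / 14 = 7.21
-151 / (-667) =151 / 667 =0.23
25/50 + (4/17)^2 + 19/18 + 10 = 11.61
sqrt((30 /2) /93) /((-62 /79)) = -79 * sqrt(155) /1922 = -0.51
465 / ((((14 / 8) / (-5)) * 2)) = -4650 / 7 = -664.29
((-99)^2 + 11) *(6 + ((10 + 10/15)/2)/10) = 64105.07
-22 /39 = -0.56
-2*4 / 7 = -1.14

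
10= 10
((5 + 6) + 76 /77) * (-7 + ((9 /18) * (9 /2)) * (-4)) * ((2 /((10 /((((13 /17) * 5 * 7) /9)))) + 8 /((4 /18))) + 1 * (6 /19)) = -1584591632 /223839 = -7079.16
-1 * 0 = 0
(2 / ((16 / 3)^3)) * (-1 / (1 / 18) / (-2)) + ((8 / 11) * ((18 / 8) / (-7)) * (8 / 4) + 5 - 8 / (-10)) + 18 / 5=7136627 / 788480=9.05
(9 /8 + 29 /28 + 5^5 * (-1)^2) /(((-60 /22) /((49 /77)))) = -175121 /240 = -729.67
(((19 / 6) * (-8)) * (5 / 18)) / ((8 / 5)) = -475 / 108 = -4.40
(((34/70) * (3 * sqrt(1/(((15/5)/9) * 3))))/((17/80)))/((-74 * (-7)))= 24/1813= 0.01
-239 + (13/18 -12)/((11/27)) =-5867/22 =-266.68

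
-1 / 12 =-0.08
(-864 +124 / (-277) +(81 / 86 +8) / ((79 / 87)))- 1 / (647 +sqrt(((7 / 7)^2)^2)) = -521091682237 / 609747912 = -854.60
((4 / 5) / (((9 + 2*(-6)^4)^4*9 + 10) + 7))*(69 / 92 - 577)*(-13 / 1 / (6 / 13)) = 461 / 14624076963324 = 0.00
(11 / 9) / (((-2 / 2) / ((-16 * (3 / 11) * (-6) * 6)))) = -192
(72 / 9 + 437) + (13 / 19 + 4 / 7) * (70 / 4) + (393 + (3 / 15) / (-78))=3186193 / 3705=859.97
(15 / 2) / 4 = 15 / 8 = 1.88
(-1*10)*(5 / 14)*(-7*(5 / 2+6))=425 / 2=212.50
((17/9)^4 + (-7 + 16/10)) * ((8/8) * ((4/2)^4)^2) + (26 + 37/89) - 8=5532362467/2919645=1894.88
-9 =-9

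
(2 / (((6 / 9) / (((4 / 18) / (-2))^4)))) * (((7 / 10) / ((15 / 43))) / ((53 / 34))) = 5117 / 8693325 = 0.00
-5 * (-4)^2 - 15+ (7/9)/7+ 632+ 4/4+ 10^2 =638.11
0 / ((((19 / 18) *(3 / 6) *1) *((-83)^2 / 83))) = 0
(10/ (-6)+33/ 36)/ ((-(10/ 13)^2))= 507/ 400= 1.27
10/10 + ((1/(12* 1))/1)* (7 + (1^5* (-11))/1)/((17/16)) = 35/51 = 0.69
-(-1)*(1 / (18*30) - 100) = -100.00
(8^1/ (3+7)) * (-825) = -660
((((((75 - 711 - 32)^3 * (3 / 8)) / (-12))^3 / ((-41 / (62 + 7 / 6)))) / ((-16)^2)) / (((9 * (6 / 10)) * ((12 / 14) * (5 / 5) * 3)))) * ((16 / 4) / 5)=-268031286136747841050091 / 956448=-280236130073718425.94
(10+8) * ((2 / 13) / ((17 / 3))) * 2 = 216 / 221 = 0.98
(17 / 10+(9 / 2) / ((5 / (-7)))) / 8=-23 / 40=-0.58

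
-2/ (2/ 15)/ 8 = -15/ 8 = -1.88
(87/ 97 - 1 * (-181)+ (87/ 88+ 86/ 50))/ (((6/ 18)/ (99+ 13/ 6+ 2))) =24385395437/ 426800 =57135.42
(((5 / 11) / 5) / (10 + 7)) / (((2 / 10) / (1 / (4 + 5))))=5 / 1683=0.00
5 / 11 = 0.45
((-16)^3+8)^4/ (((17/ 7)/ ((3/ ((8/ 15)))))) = 10996744008660480/ 17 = 646867294627087.06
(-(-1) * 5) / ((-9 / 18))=-10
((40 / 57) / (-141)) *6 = -80 / 2679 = -0.03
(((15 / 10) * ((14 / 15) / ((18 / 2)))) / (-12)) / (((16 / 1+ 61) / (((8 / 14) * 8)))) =-8 / 10395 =-0.00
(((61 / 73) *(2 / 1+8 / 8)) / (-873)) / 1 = -61 / 21243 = -0.00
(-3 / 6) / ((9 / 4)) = -0.22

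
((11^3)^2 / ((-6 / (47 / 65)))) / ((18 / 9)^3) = -83263367 / 3120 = -26686.98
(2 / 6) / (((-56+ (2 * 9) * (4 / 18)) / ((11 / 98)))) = -11 / 15288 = -0.00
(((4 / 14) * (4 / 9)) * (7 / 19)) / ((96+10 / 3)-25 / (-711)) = 632 / 1342369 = 0.00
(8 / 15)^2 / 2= 32 / 225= 0.14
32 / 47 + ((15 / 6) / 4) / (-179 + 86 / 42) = 946361 / 1397216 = 0.68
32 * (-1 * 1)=-32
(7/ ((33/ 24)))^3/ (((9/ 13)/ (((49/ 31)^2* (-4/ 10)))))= -10963004416/ 57559095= -190.47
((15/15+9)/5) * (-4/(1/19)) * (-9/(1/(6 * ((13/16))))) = 6669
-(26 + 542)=-568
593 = 593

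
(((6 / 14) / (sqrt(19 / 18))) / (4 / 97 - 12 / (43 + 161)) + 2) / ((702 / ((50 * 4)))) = 200 / 351 - 164900 * sqrt(38) / 150423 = -6.19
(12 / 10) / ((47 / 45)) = 54 / 47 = 1.15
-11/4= -2.75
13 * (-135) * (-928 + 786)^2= -35387820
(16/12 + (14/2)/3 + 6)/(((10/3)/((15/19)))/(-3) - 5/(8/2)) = -1044/287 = -3.64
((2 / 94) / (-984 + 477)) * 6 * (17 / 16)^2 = -289 / 1016704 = -0.00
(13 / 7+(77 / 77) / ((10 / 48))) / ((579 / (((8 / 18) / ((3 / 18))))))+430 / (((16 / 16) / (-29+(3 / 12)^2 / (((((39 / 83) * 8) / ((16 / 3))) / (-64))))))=-11784140818 / 790335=-14910.31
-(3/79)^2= -9/6241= -0.00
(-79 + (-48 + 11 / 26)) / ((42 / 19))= -20843 / 364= -57.26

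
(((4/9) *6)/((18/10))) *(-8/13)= -0.91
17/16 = 1.06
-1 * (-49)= 49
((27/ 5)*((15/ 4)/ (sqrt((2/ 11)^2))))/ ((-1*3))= -297/ 8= -37.12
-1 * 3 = -3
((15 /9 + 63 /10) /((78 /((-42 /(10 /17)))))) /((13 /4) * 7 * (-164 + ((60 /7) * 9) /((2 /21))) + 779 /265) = -1507373 /3038374170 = -0.00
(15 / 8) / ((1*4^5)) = 15 / 8192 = 0.00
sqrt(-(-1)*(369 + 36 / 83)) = 3*sqrt(282781) / 83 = 19.22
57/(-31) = -1.84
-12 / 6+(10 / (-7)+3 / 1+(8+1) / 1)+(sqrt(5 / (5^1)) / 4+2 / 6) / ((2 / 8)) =229 / 21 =10.90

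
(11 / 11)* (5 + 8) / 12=1.08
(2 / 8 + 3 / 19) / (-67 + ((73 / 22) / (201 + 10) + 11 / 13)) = -935363 / 151664498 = -0.01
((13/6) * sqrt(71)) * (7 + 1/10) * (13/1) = 11999 * sqrt(71)/60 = 1685.09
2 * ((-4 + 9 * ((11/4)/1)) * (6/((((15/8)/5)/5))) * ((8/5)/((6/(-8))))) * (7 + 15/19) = -3144704/57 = -55170.25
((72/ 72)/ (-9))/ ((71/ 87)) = -0.14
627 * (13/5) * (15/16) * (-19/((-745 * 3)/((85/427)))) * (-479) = -1261098267/1017968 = -1238.84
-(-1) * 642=642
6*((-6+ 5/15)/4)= -17/2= -8.50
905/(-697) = -1.30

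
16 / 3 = 5.33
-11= -11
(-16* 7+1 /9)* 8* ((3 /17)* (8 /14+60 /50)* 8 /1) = -2238.53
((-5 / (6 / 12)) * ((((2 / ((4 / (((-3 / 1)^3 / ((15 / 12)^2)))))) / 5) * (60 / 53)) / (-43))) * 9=-46656 / 11395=-4.09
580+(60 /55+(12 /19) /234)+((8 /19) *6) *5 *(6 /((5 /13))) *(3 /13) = 5107150 /8151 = 626.57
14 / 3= 4.67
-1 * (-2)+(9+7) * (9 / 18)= 10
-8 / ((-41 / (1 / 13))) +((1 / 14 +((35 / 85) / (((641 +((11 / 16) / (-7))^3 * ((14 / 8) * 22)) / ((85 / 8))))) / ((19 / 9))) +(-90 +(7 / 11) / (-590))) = -591269092850508232 / 6576129879434115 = -89.91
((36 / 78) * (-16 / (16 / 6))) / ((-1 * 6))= 6 / 13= 0.46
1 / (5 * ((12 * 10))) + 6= 3601 / 600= 6.00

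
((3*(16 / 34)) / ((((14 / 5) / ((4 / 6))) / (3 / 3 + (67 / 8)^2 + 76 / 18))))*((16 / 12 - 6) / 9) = -217045 / 16524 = -13.14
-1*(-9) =9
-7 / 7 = -1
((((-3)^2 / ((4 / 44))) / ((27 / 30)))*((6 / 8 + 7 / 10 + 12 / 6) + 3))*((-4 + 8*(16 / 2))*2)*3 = 255420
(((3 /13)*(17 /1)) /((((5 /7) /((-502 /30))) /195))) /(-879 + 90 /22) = 328559 /16040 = 20.48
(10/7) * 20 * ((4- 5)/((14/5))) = -500/49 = -10.20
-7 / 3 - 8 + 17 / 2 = -11 / 6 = -1.83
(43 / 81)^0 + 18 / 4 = 11 / 2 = 5.50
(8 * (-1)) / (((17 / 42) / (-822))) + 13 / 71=19609853 / 1207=16246.77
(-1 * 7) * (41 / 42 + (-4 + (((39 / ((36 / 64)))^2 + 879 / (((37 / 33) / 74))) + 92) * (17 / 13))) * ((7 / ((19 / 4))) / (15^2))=-1886569034 / 500175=-3771.82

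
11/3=3.67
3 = 3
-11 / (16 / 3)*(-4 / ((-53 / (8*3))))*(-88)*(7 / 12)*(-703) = -7145292 / 53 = -134816.83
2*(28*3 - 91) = -14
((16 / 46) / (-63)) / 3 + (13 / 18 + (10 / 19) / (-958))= 56956093 / 79124094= 0.72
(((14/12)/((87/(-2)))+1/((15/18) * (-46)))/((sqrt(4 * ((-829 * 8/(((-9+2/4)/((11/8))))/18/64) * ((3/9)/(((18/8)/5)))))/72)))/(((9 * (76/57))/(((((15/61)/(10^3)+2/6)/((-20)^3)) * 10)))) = 167137 * sqrt(2325345)/3198489250000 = 0.00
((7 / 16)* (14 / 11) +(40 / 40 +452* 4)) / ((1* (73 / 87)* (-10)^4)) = 13853967 / 64240000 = 0.22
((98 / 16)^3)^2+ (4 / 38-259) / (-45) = 11835590043191 / 224133120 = 52806.07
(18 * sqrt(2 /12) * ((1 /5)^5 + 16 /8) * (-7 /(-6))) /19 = 2303 * sqrt(6) /6250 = 0.90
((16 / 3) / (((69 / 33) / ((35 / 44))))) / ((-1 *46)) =-70 / 1587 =-0.04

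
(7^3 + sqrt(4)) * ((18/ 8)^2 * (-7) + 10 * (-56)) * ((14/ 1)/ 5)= -4601541/ 8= -575192.62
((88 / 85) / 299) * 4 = 352 / 25415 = 0.01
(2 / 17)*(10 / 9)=0.13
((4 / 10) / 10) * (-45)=-9 / 5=-1.80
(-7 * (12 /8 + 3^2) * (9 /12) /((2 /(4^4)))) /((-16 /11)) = 4851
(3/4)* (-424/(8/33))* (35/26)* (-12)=550935/26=21189.81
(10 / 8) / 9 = 0.14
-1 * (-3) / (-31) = -3 / 31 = -0.10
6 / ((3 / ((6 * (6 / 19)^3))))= 2592 / 6859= 0.38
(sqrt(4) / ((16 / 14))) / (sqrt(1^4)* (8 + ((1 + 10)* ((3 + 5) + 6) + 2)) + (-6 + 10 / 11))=77 / 6992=0.01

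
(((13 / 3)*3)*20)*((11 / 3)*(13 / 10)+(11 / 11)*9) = 10738 / 3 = 3579.33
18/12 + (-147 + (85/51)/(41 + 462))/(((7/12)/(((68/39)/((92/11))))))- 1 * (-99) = 302986009/6316674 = 47.97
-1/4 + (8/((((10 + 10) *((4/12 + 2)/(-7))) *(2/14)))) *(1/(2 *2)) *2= -89/20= -4.45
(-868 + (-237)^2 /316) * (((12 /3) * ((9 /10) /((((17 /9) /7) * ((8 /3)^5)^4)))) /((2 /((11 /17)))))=-60043672167251157 /6663886296627575521280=-0.00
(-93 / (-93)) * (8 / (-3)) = -8 / 3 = -2.67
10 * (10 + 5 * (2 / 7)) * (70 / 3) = 8000 / 3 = 2666.67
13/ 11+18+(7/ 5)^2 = 5814/ 275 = 21.14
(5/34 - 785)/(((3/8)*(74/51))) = -53370/37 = -1442.43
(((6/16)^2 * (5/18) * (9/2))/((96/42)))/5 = 63/4096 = 0.02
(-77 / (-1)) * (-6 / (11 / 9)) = -378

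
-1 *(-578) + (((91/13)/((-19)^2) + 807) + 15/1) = 505407/361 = 1400.02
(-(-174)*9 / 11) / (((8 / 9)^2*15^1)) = 21141 / 1760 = 12.01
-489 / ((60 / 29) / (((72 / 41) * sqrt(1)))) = -85086 / 205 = -415.05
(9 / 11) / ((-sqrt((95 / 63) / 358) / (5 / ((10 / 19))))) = -27*sqrt(238070) / 110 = -119.76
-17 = -17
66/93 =22/31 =0.71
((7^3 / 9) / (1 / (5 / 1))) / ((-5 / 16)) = -5488 / 9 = -609.78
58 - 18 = 40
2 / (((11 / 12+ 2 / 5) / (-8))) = -960 / 79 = -12.15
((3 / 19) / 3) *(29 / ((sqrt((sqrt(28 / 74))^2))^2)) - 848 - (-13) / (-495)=-111128483 / 131670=-843.99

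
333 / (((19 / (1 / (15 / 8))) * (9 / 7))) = 2072 / 285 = 7.27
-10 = -10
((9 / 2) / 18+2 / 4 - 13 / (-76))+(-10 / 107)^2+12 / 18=2083669 / 1305186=1.60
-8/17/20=-2/85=-0.02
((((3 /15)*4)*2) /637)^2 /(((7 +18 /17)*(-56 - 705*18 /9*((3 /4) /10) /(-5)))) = -256 /11396022365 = -0.00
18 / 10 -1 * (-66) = 67.80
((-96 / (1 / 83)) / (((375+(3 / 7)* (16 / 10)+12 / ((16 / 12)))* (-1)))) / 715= 2324 / 80223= 0.03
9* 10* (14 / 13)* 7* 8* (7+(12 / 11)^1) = 6279840 / 143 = 43914.97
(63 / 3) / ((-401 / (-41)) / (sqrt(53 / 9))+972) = 202062924 / 9352465967- 115087 * sqrt(53) / 9352465967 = 0.02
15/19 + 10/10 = 34/19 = 1.79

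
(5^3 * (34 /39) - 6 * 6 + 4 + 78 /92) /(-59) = -139613 /105846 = -1.32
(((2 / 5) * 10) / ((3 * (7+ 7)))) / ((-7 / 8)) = -16 / 147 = -0.11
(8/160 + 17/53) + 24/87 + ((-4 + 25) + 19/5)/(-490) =0.60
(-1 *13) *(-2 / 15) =26 / 15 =1.73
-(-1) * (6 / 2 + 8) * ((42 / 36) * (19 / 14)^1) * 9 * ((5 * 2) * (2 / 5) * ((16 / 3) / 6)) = 1672 / 3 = 557.33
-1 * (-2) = 2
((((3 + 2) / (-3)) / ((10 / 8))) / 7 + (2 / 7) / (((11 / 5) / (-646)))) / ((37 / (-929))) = 18044896 / 8547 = 2111.25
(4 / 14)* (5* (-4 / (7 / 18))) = -720 / 49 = -14.69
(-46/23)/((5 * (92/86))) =-43/115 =-0.37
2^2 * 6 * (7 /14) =12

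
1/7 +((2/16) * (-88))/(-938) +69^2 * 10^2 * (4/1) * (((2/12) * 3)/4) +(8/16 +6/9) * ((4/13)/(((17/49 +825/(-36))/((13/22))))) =238050.15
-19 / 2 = -9.50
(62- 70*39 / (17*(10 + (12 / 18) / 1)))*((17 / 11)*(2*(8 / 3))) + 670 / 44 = 2413 / 6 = 402.17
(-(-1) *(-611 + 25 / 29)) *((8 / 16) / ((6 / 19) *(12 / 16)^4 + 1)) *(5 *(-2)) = 43031808 / 15515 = 2773.56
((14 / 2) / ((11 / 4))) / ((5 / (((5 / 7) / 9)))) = 4 / 99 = 0.04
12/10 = 1.20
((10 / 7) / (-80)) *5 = -5 / 56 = -0.09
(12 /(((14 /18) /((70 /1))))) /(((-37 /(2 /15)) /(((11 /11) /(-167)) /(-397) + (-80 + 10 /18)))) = 758460416 /2453063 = 309.19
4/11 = 0.36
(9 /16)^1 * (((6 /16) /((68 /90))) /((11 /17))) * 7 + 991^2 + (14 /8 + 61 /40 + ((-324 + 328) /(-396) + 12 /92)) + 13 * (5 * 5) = 2863299929939 /2914560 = 982412.42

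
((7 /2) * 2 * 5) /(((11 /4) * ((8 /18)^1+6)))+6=2544 /319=7.97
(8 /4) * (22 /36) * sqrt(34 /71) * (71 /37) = 11 * sqrt(2414) /333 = 1.62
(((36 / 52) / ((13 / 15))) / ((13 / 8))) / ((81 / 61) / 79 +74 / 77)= 400748040 / 797166071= 0.50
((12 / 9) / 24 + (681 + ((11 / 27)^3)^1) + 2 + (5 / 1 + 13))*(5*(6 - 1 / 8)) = 6486097525 / 314928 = 20595.49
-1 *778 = -778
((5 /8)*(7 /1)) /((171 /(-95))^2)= 875 /648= 1.35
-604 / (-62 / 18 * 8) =1359 / 62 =21.92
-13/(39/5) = -5/3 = -1.67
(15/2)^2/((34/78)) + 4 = 9047/68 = 133.04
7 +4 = 11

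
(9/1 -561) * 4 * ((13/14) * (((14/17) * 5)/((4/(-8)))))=287040/17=16884.71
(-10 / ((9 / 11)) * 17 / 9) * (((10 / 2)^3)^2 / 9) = -29218750 / 729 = -40080.59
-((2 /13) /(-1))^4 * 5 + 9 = 256969 /28561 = 9.00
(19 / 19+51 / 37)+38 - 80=-1466 / 37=-39.62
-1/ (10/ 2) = -1/ 5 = -0.20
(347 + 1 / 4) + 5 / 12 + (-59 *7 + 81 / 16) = -2893 / 48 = -60.27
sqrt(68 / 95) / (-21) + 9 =9 - 2 * sqrt(1615) / 1995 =8.96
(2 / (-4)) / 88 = -1 / 176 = -0.01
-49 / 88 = -0.56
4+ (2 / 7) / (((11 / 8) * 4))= 4.05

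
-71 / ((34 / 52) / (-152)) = 280592 / 17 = 16505.41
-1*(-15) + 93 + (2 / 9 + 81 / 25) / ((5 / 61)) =169019 / 1125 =150.24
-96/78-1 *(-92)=1180/13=90.77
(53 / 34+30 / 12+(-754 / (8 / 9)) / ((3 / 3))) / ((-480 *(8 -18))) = -0.18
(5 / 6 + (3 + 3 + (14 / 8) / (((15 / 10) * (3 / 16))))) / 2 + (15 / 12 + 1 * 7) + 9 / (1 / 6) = 619 / 9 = 68.78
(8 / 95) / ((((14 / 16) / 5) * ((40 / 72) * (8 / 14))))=144 / 95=1.52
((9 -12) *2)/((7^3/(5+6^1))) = -66/343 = -0.19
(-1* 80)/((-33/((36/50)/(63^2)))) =32/72765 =0.00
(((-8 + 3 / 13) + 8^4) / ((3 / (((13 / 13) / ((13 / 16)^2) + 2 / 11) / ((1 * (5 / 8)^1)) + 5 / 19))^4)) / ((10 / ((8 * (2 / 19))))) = 32518107988850659635670487896 / 97311452881400511043021875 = 334.17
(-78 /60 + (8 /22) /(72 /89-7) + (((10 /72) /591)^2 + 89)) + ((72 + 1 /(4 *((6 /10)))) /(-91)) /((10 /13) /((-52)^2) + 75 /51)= 245055472912359263237 /2813488144248252240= 87.10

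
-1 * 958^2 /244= -229441 /61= -3761.33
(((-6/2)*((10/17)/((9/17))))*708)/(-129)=2360/129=18.29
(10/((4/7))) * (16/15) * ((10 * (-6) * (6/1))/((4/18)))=-30240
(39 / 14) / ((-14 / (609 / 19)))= -3393 / 532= -6.38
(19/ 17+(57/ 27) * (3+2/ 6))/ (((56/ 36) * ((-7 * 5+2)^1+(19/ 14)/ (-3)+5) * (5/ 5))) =-3743/ 20315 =-0.18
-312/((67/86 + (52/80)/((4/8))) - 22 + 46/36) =1207440/72149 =16.74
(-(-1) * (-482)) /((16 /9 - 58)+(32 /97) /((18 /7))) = 210393 /24485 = 8.59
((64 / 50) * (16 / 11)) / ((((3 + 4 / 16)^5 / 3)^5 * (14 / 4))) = 280159925619463815168 / 13583589278618622082109173909025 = 0.00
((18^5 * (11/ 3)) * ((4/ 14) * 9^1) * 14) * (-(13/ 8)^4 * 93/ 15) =-1725287954247/ 160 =-10783049714.04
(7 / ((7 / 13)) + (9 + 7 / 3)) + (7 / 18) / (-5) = 2183 / 90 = 24.26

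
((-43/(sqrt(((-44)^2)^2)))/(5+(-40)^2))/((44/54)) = -387/22786720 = -0.00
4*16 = 64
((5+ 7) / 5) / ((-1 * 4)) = -3 / 5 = -0.60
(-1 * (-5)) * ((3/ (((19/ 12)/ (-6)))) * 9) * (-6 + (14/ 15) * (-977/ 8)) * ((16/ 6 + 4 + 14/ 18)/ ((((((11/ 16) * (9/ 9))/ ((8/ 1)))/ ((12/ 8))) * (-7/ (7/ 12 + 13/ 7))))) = -28476940320/ 10241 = -2780679.65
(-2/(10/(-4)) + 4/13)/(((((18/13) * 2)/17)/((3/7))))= 102/35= 2.91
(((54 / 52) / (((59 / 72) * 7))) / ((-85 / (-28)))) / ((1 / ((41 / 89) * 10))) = 318816 / 1160471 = 0.27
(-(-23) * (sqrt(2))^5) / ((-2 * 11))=-5.91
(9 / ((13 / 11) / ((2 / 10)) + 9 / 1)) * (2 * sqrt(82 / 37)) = 99 * sqrt(3034) / 3034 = 1.80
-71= -71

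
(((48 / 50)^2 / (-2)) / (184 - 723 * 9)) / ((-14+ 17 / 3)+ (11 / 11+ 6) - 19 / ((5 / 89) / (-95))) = 864 / 380893568125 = 0.00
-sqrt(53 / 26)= -sqrt(1378) / 26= -1.43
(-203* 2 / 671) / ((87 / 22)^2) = -616 / 15921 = -0.04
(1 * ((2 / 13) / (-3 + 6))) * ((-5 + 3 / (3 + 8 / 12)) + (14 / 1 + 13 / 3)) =934 / 1287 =0.73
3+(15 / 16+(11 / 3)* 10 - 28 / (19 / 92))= -86617 / 912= -94.97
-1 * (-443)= 443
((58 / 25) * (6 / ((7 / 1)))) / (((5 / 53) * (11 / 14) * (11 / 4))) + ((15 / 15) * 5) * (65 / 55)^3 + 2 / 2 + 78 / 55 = 20.43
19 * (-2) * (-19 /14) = 361 /7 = 51.57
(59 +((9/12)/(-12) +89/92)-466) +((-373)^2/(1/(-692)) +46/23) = -35430183331/368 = -96277672.10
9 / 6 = 3 / 2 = 1.50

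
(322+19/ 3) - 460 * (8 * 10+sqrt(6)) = -109415/ 3 - 460 * sqrt(6) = -37598.43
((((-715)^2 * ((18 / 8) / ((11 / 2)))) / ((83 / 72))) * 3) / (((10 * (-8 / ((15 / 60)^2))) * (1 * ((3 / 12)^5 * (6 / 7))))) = -42162120 / 83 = -507977.35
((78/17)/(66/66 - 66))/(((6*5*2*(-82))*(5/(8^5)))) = 8192/87125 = 0.09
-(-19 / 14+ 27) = -359 / 14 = -25.64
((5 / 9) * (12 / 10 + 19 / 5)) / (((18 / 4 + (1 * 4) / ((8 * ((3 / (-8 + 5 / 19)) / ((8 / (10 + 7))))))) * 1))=3230 / 4527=0.71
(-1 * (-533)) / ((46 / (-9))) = -4797 / 46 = -104.28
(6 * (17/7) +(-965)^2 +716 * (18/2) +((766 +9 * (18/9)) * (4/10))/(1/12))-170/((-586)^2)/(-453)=2562873987649553/2722271790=941446.77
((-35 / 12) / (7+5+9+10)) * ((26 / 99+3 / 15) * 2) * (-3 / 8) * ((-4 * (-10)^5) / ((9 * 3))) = 40075000 / 82863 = 483.63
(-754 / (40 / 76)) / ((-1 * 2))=7163 / 10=716.30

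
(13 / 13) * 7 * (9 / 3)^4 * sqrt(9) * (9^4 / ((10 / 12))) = 66961566 / 5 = 13392313.20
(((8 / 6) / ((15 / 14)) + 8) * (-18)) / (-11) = 832 / 55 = 15.13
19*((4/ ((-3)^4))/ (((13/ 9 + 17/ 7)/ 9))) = 133/ 61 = 2.18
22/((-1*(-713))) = 22/713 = 0.03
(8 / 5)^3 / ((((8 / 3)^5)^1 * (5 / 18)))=2187 / 20000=0.11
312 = 312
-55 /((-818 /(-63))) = -3465 /818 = -4.24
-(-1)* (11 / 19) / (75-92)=-0.03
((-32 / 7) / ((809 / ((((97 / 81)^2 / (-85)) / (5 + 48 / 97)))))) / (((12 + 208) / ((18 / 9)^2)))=29205536 / 92581758093825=0.00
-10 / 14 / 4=-5 / 28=-0.18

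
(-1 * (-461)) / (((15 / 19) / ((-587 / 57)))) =-270607 / 45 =-6013.49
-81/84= -27/28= -0.96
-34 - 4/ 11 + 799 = 8411/ 11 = 764.64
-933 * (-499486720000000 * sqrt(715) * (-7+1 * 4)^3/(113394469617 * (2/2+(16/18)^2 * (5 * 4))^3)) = -247662724591964160000000 * sqrt(715)/10587720924471913651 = -625476.77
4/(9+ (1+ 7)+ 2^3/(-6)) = 12/47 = 0.26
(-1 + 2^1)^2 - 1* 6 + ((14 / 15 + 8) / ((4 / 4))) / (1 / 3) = 109 / 5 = 21.80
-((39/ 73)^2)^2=-2313441/ 28398241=-0.08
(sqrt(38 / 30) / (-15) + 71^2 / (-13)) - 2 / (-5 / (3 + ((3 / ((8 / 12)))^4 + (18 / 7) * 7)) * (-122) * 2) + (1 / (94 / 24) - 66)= -2708680787 / 5963360 - sqrt(285) / 225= -454.30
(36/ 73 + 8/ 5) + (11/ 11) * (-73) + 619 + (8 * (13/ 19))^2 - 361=28600169/ 131765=217.05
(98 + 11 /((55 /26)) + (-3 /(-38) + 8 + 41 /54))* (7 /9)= 2011646 /23085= 87.14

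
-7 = -7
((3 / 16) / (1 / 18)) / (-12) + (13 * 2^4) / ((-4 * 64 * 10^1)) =-29 / 80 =-0.36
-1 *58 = -58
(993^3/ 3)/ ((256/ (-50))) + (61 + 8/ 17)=-138712309315/ 2176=-63746465.68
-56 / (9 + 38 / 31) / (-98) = 124 / 2219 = 0.06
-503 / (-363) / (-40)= -503 / 14520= -0.03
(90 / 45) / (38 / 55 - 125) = -110 / 6837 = -0.02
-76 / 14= -38 / 7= -5.43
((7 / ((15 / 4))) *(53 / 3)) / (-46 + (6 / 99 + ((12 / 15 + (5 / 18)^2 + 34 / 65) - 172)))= -7639632 / 50163461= -0.15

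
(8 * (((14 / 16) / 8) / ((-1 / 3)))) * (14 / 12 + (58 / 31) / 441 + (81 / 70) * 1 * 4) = -792847 / 52080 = -15.22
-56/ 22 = -28/ 11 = -2.55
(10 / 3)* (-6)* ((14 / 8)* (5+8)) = -455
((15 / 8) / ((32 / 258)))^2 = 228.53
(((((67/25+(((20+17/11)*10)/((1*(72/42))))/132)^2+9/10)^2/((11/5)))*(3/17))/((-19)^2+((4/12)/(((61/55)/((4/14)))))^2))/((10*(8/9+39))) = 0.00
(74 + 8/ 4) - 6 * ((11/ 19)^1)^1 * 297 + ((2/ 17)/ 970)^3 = -10177473768617731/ 10649410816375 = -955.68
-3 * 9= -27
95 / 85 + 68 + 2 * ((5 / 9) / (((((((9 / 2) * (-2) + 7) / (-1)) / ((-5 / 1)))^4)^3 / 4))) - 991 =20679736549 / 78336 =263987.65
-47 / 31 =-1.52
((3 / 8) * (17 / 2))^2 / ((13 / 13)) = 2601 / 256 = 10.16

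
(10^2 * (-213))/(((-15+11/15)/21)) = 3354750/107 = 31352.80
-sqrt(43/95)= -sqrt(4085)/95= -0.67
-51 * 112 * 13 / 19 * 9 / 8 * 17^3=-410422194 / 19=-21601168.11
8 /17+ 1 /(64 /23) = 903 /1088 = 0.83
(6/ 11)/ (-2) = -3/ 11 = -0.27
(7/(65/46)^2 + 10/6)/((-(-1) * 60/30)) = 65561/25350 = 2.59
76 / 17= 4.47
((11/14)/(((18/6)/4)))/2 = 11/21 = 0.52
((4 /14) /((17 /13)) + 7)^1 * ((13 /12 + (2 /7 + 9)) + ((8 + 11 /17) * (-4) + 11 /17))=-28914799 /169932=-170.16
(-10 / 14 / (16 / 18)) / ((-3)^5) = 5 / 1512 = 0.00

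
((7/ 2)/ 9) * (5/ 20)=7/ 72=0.10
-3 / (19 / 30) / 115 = -18 / 437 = -0.04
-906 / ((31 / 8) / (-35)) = 8183.23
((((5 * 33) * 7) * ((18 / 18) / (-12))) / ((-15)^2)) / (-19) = 77 / 3420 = 0.02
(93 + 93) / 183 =62 / 61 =1.02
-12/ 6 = -2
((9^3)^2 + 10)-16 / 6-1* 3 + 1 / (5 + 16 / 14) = 68556469 / 129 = 531445.50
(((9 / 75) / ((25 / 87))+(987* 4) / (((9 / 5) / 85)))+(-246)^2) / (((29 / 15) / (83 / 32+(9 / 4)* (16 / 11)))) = 191231713379 / 255200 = 749340.57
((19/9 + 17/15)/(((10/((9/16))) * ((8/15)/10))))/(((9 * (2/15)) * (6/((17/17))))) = 365/768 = 0.48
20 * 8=160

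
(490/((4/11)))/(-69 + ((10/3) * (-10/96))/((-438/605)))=-42494760/2160859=-19.67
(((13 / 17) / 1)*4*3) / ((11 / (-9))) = -7.51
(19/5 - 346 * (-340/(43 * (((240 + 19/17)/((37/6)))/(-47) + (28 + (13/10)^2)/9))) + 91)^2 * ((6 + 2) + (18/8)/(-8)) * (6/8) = 53461024838146930471317842589/6372896655765617472800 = 8388810.89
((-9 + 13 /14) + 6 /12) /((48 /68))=-901 /84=-10.73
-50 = -50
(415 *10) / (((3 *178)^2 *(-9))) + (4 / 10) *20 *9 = 92388469 / 1283202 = 72.00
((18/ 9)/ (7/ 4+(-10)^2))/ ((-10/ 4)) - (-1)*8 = 16264/ 2035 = 7.99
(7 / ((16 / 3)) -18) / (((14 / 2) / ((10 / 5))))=-267 / 56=-4.77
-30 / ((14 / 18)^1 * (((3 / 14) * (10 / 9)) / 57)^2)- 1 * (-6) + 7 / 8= -88424509 / 40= -2210612.72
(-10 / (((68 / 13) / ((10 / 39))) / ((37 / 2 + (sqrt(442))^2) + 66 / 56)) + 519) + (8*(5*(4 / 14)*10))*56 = 3185719 / 476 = 6692.69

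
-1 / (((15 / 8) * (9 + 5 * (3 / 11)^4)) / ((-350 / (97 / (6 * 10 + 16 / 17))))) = 606723040 / 46704627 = 12.99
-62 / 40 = -31 / 20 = -1.55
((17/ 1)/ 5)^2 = 11.56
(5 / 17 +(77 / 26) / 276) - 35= -4232531 / 121992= -34.70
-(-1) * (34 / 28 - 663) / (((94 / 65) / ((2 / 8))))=-602225 / 5264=-114.40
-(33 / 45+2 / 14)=-92 / 105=-0.88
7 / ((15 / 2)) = 14 / 15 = 0.93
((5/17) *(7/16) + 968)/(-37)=-263331/10064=-26.17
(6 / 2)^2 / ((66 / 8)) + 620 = 6832 / 11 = 621.09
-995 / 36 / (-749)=995 / 26964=0.04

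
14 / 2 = 7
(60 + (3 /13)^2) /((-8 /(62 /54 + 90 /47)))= -77809 /3384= -22.99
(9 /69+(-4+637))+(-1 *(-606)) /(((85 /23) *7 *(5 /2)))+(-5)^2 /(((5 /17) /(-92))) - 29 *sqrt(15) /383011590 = -491120402 /68425 - 29 *sqrt(15) /383011590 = -7177.50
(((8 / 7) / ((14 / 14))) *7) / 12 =2 / 3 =0.67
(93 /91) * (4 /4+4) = 465 /91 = 5.11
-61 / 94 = -0.65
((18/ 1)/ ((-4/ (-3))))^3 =19683/ 8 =2460.38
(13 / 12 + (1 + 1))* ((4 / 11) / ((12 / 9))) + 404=17813 / 44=404.84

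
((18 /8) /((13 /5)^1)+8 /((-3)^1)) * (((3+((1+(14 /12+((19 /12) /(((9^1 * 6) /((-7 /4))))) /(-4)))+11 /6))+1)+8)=-46651901 /1617408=-28.84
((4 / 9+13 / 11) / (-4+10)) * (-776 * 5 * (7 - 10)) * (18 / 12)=156170 / 33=4732.42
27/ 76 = 0.36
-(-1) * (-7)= -7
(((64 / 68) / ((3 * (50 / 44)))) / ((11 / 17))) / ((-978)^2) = 8 / 17934075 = 0.00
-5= -5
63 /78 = 21 /26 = 0.81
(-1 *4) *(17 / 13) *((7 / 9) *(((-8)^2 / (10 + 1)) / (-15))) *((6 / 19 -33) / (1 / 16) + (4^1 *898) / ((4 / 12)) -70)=5894113792 / 366795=16069.23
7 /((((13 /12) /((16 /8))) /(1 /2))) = 84 /13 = 6.46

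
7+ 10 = 17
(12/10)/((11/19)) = 114/55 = 2.07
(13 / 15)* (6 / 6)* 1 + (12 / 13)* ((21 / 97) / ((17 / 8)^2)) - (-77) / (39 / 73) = 792846962 / 5466435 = 145.04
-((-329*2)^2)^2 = -187457825296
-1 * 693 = -693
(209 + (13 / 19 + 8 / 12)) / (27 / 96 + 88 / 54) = 3453120 / 31369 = 110.08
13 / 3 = 4.33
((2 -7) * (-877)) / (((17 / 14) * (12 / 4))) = 61390 / 51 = 1203.73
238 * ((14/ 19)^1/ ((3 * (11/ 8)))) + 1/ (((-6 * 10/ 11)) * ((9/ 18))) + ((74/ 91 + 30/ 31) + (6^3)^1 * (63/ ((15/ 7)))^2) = 5505160166767/ 29479450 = 186745.69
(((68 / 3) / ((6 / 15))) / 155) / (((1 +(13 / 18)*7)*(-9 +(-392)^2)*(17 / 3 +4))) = 612 / 15056807105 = 0.00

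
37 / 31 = 1.19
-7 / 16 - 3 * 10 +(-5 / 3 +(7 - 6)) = -1493 / 48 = -31.10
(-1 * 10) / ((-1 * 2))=5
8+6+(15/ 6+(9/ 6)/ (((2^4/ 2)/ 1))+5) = 21.69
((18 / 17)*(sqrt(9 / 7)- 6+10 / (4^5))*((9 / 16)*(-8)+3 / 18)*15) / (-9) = -199355 / 4352+390*sqrt(7) / 119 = -37.14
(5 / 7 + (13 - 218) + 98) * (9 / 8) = -837 / 7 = -119.57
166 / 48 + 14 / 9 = 361 / 72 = 5.01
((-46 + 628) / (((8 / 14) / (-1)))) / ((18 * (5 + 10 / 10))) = -679 / 72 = -9.43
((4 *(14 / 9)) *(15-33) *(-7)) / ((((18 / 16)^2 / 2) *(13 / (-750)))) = -25088000 / 351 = -71475.78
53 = 53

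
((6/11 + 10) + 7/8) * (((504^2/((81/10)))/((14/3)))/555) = 56280/407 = 138.28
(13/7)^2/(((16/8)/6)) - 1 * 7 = 164/49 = 3.35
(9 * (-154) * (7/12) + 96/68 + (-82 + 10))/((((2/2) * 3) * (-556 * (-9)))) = -1107/18904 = -0.06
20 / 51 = 0.39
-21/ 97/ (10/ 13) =-273/ 970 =-0.28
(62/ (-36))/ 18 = -31/ 324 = -0.10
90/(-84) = -15/14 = -1.07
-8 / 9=-0.89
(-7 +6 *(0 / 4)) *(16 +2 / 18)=-112.78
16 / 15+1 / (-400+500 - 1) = 533 / 495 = 1.08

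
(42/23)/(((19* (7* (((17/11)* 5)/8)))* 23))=528/854335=0.00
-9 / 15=-3 / 5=-0.60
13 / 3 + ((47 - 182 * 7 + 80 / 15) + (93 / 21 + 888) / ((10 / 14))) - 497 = -6974 / 15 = -464.93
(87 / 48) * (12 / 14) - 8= -361 / 56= -6.45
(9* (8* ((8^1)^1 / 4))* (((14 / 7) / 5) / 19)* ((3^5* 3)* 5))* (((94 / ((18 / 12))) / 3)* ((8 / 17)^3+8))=174619597824 / 93347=1870650.35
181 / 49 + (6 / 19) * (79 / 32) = 66637 / 14896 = 4.47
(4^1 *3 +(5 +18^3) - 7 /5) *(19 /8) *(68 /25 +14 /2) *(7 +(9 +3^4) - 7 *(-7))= 19708809.52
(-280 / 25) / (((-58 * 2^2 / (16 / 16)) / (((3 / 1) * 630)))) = 2646 / 29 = 91.24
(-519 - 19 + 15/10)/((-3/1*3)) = 1073/18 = 59.61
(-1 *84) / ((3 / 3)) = -84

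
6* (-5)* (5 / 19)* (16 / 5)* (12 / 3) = -1920 / 19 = -101.05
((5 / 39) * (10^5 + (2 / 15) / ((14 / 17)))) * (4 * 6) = 84000136 / 273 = 307692.81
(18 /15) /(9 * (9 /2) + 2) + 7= 2987 /425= 7.03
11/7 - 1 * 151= -1046/7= -149.43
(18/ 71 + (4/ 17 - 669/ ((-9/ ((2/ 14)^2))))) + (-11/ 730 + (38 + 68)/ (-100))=301385377/ 323807925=0.93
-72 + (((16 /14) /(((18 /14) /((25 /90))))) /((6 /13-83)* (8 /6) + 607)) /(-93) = -72.00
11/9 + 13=128/9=14.22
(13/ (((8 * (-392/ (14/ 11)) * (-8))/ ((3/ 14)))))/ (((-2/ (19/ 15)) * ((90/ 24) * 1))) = -247/ 10348800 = -0.00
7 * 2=14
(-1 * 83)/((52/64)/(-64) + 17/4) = -84992/4339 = -19.59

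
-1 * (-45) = 45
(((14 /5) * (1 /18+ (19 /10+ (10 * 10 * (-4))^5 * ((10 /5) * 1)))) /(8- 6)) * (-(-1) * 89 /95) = -574156799999945176 /21375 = -26861136842102.70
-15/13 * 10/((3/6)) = -300/13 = -23.08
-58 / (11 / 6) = -348 / 11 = -31.64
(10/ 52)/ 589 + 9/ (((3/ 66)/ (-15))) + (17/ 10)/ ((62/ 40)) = -45465779/ 15314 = -2968.90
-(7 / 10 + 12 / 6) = -27 / 10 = -2.70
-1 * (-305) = 305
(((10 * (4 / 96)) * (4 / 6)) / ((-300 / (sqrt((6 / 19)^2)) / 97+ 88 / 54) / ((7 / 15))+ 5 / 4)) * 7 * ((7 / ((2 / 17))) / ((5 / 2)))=-1131214 / 397085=-2.85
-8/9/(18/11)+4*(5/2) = 766/81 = 9.46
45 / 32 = 1.41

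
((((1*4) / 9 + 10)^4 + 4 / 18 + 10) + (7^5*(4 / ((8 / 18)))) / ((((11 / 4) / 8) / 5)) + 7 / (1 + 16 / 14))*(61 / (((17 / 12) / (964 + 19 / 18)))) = 1691697121784304806 / 18403605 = 91922051238.56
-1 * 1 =-1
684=684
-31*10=-310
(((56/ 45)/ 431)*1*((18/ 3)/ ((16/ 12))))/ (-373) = -28/ 803815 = -0.00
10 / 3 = 3.33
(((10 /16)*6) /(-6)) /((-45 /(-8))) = -1 /9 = -0.11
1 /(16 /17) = 17 /16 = 1.06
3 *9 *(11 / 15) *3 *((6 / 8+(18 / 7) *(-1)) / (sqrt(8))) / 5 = -7.65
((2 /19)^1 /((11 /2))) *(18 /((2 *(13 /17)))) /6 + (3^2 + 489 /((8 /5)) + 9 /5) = 34393149 /108680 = 316.46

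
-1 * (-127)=127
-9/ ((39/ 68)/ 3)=-612/ 13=-47.08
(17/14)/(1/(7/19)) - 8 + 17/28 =-3695/532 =-6.95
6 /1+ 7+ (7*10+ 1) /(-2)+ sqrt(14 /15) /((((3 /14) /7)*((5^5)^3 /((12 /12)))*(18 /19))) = -45 /2+ 931*sqrt(210) /12359619140625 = -22.50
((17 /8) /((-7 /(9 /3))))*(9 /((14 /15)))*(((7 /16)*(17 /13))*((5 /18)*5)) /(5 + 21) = -325125 /1211392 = -0.27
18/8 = 9/4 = 2.25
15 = 15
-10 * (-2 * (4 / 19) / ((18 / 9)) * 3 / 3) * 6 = 240 / 19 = 12.63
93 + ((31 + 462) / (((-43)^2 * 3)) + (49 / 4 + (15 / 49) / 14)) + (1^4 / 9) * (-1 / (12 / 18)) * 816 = -233179577 / 7610484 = -30.64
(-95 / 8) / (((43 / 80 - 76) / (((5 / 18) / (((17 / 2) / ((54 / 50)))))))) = 570 / 102629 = 0.01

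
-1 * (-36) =36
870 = 870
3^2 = 9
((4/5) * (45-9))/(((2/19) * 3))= 456/5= 91.20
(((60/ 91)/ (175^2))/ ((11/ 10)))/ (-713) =-24/ 874298425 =-0.00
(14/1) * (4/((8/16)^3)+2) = 476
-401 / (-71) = 401 / 71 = 5.65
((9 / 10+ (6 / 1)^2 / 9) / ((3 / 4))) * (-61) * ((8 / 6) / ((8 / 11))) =-32879 / 45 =-730.64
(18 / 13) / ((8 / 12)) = 27 / 13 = 2.08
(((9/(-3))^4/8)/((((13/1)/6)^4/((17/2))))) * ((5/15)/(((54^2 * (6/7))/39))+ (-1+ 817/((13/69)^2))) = 3470646752457/38614472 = 89879.43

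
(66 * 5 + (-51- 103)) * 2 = 352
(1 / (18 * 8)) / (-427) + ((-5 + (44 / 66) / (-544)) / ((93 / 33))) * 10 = -575054237 / 32404176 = -17.75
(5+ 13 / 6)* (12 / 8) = 43 / 4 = 10.75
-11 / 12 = -0.92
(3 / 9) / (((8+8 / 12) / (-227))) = -227 / 26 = -8.73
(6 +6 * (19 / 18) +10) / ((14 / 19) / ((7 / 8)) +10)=2.06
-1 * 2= -2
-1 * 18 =-18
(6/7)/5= 6/35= 0.17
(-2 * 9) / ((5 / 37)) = -666 / 5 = -133.20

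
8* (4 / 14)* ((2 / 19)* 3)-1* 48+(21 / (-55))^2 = -18962547 / 402325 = -47.13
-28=-28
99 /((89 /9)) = 891 /89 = 10.01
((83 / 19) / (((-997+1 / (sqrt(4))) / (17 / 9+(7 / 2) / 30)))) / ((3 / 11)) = -17347 / 538110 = -0.03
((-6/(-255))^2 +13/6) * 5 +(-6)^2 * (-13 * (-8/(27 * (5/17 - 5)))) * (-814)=69350471/2890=23996.70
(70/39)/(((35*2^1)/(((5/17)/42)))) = 5/27846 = 0.00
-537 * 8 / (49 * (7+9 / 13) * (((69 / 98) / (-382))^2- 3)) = 3.80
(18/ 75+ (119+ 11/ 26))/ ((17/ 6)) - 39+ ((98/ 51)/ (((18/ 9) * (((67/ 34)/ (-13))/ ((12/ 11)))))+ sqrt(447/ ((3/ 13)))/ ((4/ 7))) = -14986684/ 4071925+ 7 * sqrt(1937)/ 4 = 73.34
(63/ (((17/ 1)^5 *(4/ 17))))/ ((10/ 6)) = 189/ 1670420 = 0.00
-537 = -537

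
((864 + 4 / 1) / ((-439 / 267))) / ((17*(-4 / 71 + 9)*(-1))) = 16454676 / 4739005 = 3.47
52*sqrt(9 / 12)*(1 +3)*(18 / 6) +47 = 47 +312*sqrt(3) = 587.40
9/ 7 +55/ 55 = 16/ 7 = 2.29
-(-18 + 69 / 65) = 1101 / 65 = 16.94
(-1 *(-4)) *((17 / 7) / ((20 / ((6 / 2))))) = 51 / 35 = 1.46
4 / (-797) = -4 / 797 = -0.01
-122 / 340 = -61 / 170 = -0.36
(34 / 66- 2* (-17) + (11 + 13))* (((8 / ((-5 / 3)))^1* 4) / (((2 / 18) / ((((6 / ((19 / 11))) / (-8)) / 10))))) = 208548 / 475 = 439.05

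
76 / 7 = 10.86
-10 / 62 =-5 / 31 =-0.16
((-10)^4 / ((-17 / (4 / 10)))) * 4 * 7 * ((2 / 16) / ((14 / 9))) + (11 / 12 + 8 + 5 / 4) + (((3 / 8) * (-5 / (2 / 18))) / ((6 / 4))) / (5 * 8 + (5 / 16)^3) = -34073641 / 65586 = -519.53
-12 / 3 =-4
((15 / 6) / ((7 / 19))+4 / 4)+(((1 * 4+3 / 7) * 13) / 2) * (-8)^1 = -222.50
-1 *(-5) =5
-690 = -690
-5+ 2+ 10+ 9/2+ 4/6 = 12.17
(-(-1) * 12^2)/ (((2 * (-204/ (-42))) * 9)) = 28/ 17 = 1.65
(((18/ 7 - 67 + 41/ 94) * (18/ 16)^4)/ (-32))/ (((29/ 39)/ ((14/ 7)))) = 10774297053/ 1250557952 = 8.62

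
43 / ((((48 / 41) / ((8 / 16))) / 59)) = 104017 / 96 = 1083.51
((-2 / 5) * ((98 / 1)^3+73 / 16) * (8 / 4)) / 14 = -3011829 / 56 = -53782.66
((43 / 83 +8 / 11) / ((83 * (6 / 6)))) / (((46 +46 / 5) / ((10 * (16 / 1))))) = 75800 / 1742917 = 0.04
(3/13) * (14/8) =21/52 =0.40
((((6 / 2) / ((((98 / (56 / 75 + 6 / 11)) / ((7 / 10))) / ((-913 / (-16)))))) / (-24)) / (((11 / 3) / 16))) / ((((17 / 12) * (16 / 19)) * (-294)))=0.00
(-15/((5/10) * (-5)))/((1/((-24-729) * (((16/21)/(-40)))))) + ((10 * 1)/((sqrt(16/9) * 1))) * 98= 28737/35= 821.06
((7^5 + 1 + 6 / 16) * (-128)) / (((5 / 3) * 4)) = -1613604 / 5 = -322720.80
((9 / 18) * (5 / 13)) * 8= 20 / 13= 1.54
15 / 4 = 3.75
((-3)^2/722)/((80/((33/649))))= 27/3407840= 0.00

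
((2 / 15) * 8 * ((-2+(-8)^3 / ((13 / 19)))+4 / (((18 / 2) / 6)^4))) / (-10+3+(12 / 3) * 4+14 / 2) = -789242 / 15795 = -49.97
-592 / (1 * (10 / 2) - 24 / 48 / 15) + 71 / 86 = -1516781 / 12814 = -118.37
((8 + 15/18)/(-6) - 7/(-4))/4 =5/72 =0.07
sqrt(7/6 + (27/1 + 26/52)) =sqrt(258)/3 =5.35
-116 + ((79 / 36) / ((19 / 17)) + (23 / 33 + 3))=-830195 / 7524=-110.34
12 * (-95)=-1140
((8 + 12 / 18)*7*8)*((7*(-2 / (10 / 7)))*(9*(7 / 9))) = -499408 / 15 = -33293.87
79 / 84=0.94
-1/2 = -0.50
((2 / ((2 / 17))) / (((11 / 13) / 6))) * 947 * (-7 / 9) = -2930018 / 33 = -88788.42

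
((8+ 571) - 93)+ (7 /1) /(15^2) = 109357 /225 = 486.03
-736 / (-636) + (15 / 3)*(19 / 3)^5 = 656181139 / 12879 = 50949.70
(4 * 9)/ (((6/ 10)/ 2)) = 120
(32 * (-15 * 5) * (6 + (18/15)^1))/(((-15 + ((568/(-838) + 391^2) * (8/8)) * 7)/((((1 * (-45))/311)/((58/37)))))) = 0.00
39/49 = 0.80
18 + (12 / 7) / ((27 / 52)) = 1342 / 63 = 21.30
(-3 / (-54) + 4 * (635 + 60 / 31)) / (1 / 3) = 1421671 / 186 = 7643.39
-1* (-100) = 100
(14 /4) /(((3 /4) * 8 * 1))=7 /12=0.58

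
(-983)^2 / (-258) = -966289 / 258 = -3745.31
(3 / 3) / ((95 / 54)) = 54 / 95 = 0.57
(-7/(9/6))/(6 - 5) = -14/3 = -4.67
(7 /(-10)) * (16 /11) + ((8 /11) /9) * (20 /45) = -4376 /4455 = -0.98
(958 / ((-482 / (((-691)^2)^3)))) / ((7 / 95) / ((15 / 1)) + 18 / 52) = -1931932773546758207044950 / 3134687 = -616308031247380745.52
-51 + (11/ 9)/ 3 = -50.59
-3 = -3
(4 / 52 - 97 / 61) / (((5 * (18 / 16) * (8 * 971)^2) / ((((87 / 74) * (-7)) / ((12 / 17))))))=17255 / 331966773372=0.00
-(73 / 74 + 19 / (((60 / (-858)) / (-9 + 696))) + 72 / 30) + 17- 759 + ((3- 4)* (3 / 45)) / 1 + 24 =103194728 / 555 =185936.45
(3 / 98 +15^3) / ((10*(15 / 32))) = 882008 / 1225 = 720.01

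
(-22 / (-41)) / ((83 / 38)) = 836 / 3403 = 0.25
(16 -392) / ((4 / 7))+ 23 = -635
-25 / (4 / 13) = -325 / 4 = -81.25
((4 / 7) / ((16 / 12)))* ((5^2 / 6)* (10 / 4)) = 125 / 28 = 4.46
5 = 5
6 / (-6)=-1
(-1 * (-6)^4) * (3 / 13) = -3888 / 13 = -299.08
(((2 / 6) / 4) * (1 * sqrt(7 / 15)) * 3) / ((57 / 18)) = sqrt(105) / 190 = 0.05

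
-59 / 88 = -0.67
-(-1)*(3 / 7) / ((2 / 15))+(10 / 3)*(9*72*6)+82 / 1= 182633 / 14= 13045.21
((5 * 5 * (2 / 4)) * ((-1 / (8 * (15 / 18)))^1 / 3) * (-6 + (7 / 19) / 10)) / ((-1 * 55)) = -103 / 1520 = -0.07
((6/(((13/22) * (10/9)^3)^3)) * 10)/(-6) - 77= -2630269170859/27462500000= -95.78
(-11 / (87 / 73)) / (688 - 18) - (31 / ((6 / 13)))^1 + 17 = -487503 / 9715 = -50.18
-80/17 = -4.71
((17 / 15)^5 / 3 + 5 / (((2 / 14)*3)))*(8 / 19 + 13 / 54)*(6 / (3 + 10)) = 1000559462 / 266540625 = 3.75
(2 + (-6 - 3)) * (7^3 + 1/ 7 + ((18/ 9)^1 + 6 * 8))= -2752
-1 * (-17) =17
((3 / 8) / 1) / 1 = 0.38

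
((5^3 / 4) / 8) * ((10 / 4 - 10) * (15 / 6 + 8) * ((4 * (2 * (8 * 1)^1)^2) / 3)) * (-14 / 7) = 210000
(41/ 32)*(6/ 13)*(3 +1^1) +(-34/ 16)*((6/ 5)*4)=-2037/ 260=-7.83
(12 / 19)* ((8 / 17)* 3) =288 / 323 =0.89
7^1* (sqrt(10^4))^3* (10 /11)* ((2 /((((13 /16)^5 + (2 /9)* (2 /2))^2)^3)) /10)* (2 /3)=6593125049540693779844139860609501616930816000000 /284712115463160664336634945166024845286371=23157163.65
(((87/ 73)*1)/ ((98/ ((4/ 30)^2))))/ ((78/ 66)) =638/ 3487575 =0.00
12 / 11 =1.09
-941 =-941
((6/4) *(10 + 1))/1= 33/2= 16.50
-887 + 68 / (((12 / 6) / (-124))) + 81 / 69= -117342 / 23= -5101.83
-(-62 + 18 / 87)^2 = -3211264 / 841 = -3818.39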